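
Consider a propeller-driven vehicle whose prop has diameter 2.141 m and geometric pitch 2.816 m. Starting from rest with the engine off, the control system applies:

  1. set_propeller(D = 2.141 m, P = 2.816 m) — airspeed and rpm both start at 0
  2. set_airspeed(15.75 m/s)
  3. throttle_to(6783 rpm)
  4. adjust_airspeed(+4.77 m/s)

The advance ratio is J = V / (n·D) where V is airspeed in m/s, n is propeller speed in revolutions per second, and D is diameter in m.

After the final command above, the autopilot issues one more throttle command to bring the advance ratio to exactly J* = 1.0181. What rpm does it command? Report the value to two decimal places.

rpm = 564.83

set_propeller: D = 2.141 m, P = 2.816 m (p = P/D = 1.315273); state ← (V=0, rpm=0)
set_airspeed(15.75): V ← 15.75 m/s
throttle_to(6783): rpm ← 6783
adjust_airspeed(+4.77): V ← 15.75 +4.77 = 20.52 m/s
final state: V = 20.52 m/s, rpm = 6783 → n = rpm/60 = 113.050000 rev/s
target J* = 1.0181; solve J* = V/(n·D) for n: n = V/(J*·D) = 20.52/(1.0181 × 2.141) = 9.413915 rev/s
rpm = 60·n = 564.834873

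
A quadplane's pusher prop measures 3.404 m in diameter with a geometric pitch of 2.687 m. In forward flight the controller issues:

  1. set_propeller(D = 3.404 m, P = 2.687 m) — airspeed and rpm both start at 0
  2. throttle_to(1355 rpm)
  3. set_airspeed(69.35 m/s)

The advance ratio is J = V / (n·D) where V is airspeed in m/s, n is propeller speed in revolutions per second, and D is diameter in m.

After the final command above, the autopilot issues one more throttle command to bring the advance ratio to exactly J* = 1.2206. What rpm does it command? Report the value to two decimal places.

rpm = 1001.46

set_propeller: D = 3.404 m, P = 2.687 m (p = P/D = 0.789365); state ← (V=0, rpm=0)
throttle_to(1355): rpm ← 1355
set_airspeed(69.35): V ← 69.35 m/s
final state: V = 69.35 m/s, rpm = 1355 → n = rpm/60 = 22.583333 rev/s
target J* = 1.2206; solve J* = V/(n·D) for n: n = V/(J*·D) = 69.35/(1.2206 × 3.404) = 16.691046 rev/s
rpm = 60·n = 1001.462747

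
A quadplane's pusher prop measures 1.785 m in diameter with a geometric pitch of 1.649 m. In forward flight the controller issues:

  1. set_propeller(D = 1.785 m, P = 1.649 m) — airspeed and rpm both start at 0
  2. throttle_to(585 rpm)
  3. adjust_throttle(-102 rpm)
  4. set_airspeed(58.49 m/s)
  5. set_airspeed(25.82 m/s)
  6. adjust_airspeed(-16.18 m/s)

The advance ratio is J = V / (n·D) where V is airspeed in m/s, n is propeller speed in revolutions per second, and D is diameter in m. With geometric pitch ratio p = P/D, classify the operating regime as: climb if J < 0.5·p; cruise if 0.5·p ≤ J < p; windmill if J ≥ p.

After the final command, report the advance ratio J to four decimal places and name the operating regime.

set_propeller: D = 1.785 m, P = 1.649 m (p = P/D = 0.923810); state ← (V=0, rpm=0)
throttle_to(585): rpm ← 585
adjust_throttle(-102): rpm ← 585 -102 = 483
set_airspeed(58.49): V ← 58.49 m/s
set_airspeed(25.82): V ← 25.82 m/s
adjust_airspeed(-16.18): V ← 25.82 -16.18 = 9.64 m/s
final state: V = 9.64 m/s, rpm = 483 → n = rpm/60 = 8.050000 rev/s
J = V / (n·D) = 9.64 / (8.050000 × 1.785) = 0.670877
regime bands: climb J<0.4619 | cruise [0.4619, 0.9238) | windmill J≥0.9238
J = 0.6709 → cruise

J = 0.6709, regime = cruise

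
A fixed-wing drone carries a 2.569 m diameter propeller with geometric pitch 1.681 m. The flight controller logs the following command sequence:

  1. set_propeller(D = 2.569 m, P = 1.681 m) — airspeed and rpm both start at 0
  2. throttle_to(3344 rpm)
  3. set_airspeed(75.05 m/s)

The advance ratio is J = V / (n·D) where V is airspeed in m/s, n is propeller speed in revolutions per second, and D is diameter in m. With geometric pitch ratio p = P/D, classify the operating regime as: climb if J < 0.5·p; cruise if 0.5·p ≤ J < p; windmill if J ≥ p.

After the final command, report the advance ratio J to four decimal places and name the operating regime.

J = 0.5242, regime = cruise

set_propeller: D = 2.569 m, P = 1.681 m (p = P/D = 0.654340); state ← (V=0, rpm=0)
throttle_to(3344): rpm ← 3344
set_airspeed(75.05): V ← 75.05 m/s
final state: V = 75.05 m/s, rpm = 3344 → n = rpm/60 = 55.733333 rev/s
J = V / (n·D) = 75.05 / (55.733333 × 2.569) = 0.524169
regime bands: climb J<0.3272 | cruise [0.3272, 0.6543) | windmill J≥0.6543
J = 0.5242 → cruise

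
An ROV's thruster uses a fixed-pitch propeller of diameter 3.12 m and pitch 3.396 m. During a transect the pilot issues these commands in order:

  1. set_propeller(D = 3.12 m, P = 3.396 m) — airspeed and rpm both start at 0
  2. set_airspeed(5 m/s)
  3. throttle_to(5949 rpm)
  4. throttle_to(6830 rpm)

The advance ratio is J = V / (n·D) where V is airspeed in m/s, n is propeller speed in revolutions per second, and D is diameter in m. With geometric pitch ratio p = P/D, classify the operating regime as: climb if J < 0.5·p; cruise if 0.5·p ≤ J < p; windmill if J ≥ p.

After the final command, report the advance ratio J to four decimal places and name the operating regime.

J = 0.0141, regime = climb

set_propeller: D = 3.12 m, P = 3.396 m (p = P/D = 1.088462); state ← (V=0, rpm=0)
set_airspeed(5): V ← 5 m/s
throttle_to(5949): rpm ← 5949
throttle_to(6830): rpm ← 6830
final state: V = 5 m/s, rpm = 6830 → n = rpm/60 = 113.833333 rev/s
J = V / (n·D) = 5 / (113.833333 × 3.12) = 0.014078
regime bands: climb J<0.5442 | cruise [0.5442, 1.0885) | windmill J≥1.0885
J = 0.0141 → climb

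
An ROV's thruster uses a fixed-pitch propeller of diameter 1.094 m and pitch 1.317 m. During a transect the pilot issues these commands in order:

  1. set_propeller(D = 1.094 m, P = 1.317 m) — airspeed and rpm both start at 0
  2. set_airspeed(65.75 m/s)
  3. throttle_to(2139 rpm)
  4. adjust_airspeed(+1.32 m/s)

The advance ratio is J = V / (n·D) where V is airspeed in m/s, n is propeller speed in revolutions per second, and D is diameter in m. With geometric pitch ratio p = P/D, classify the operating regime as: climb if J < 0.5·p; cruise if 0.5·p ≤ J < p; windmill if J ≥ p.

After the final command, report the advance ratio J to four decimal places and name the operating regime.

J = 1.7197, regime = windmill

set_propeller: D = 1.094 m, P = 1.317 m (p = P/D = 1.203839); state ← (V=0, rpm=0)
set_airspeed(65.75): V ← 65.75 m/s
throttle_to(2139): rpm ← 2139
adjust_airspeed(+1.32): V ← 65.75 +1.32 = 67.07 m/s
final state: V = 67.07 m/s, rpm = 2139 → n = rpm/60 = 35.650000 rev/s
J = V / (n·D) = 67.07 / (35.650000 × 1.094) = 1.719695
regime bands: climb J<0.6019 | cruise [0.6019, 1.2038) | windmill J≥1.2038
J = 1.7197 → windmill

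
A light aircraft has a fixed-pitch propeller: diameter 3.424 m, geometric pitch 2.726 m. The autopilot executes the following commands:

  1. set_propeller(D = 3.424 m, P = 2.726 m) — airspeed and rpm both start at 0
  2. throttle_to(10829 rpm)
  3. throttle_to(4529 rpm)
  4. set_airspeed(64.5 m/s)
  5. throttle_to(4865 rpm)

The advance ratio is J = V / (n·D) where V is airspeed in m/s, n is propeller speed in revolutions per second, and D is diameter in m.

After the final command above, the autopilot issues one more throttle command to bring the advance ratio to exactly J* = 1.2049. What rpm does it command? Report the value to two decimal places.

rpm = 938.05

set_propeller: D = 3.424 m, P = 2.726 m (p = P/D = 0.796145); state ← (V=0, rpm=0)
throttle_to(10829): rpm ← 10829
throttle_to(4529): rpm ← 4529
set_airspeed(64.5): V ← 64.5 m/s
throttle_to(4865): rpm ← 4865
final state: V = 64.5 m/s, rpm = 4865 → n = rpm/60 = 81.083333 rev/s
target J* = 1.2049; solve J* = V/(n·D) for n: n = V/(J*·D) = 64.5/(1.2049 × 3.424) = 15.634174 rev/s
rpm = 60·n = 938.050468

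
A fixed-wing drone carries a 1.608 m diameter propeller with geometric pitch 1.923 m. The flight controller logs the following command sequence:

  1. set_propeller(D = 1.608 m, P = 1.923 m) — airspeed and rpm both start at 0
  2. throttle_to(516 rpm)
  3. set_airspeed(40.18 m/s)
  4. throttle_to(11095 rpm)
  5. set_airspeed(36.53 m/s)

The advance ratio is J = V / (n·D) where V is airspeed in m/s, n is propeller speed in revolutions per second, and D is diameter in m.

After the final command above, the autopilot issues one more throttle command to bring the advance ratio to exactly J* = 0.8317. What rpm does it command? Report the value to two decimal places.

set_propeller: D = 1.608 m, P = 1.923 m (p = P/D = 1.195896); state ← (V=0, rpm=0)
throttle_to(516): rpm ← 516
set_airspeed(40.18): V ← 40.18 m/s
throttle_to(11095): rpm ← 11095
set_airspeed(36.53): V ← 36.53 m/s
final state: V = 36.53 m/s, rpm = 11095 → n = rpm/60 = 184.916667 rev/s
target J* = 0.8317; solve J* = V/(n·D) for n: n = V/(J*·D) = 36.53/(0.8317 × 1.608) = 27.314731 rev/s
rpm = 60·n = 1638.883854

rpm = 1638.88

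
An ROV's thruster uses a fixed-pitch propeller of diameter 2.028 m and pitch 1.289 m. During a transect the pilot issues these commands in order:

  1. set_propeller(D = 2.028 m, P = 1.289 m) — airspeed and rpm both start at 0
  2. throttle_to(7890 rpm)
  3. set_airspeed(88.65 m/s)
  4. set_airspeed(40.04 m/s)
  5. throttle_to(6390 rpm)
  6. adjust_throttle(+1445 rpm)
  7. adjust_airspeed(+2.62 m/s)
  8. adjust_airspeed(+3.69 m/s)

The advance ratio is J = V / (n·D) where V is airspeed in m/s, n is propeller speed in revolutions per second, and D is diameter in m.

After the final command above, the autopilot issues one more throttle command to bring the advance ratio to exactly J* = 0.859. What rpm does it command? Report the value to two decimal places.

set_propeller: D = 2.028 m, P = 1.289 m (p = P/D = 0.635602); state ← (V=0, rpm=0)
throttle_to(7890): rpm ← 7890
set_airspeed(88.65): V ← 88.65 m/s
set_airspeed(40.04): V ← 40.04 m/s
throttle_to(6390): rpm ← 6390
adjust_throttle(+1445): rpm ← 6390 +1445 = 7835
adjust_airspeed(+2.62): V ← 40.04 +2.62 = 42.66 m/s
adjust_airspeed(+3.69): V ← 42.66 +3.69 = 46.35 m/s
final state: V = 46.35 m/s, rpm = 7835 → n = rpm/60 = 130.583333 rev/s
target J* = 0.859; solve J* = V/(n·D) for n: n = V/(J*·D) = 46.35/(0.859 × 2.028) = 26.606554 rev/s
rpm = 60·n = 1596.393219

rpm = 1596.39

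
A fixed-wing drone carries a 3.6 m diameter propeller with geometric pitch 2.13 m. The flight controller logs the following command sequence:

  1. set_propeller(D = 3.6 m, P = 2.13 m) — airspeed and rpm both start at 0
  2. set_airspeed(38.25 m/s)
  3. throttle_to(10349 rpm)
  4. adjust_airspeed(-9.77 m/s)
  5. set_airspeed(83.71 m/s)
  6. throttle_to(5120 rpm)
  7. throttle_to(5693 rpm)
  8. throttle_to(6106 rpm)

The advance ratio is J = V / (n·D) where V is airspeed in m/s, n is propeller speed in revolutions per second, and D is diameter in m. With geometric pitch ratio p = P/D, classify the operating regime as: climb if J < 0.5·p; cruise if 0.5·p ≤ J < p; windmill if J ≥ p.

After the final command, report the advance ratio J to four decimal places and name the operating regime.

set_propeller: D = 3.6 m, P = 2.13 m (p = P/D = 0.591667); state ← (V=0, rpm=0)
set_airspeed(38.25): V ← 38.25 m/s
throttle_to(10349): rpm ← 10349
adjust_airspeed(-9.77): V ← 38.25 -9.77 = 28.48 m/s
set_airspeed(83.71): V ← 83.71 m/s
throttle_to(5120): rpm ← 5120
throttle_to(5693): rpm ← 5693
throttle_to(6106): rpm ← 6106
final state: V = 83.71 m/s, rpm = 6106 → n = rpm/60 = 101.766667 rev/s
J = V / (n·D) = 83.71 / (101.766667 × 3.6) = 0.228491
regime bands: climb J<0.2958 | cruise [0.2958, 0.5917) | windmill J≥0.5917
J = 0.2285 → climb

J = 0.2285, regime = climb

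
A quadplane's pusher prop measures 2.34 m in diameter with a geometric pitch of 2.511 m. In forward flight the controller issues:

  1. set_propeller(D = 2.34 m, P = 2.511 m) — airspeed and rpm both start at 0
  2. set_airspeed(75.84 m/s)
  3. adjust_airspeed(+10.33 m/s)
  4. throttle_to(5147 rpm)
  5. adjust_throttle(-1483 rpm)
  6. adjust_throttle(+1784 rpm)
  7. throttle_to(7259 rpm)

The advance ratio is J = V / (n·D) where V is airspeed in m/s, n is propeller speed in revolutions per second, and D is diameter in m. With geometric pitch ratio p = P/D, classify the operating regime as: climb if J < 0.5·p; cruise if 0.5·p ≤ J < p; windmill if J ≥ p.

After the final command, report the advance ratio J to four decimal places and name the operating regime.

J = 0.3044, regime = climb

set_propeller: D = 2.34 m, P = 2.511 m (p = P/D = 1.073077); state ← (V=0, rpm=0)
set_airspeed(75.84): V ← 75.84 m/s
adjust_airspeed(+10.33): V ← 75.84 +10.33 = 86.17 m/s
throttle_to(5147): rpm ← 5147
adjust_throttle(-1483): rpm ← 5147 -1483 = 3664
adjust_throttle(+1784): rpm ← 3664 +1784 = 5448
throttle_to(7259): rpm ← 7259
final state: V = 86.17 m/s, rpm = 7259 → n = rpm/60 = 120.983333 rev/s
J = V / (n·D) = 86.17 / (120.983333 × 2.34) = 0.304379
regime bands: climb J<0.5365 | cruise [0.5365, 1.0731) | windmill J≥1.0731
J = 0.3044 → climb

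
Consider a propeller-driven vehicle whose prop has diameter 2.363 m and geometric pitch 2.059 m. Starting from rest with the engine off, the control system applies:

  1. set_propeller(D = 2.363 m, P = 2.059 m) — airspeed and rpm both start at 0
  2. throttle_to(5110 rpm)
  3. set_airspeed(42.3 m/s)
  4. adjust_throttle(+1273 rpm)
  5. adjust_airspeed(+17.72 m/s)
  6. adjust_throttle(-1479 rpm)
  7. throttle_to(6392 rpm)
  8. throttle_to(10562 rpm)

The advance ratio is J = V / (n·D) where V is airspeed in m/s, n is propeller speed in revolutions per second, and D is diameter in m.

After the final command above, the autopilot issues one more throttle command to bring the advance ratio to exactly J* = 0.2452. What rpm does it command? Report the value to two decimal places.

rpm = 6215.31

set_propeller: D = 2.363 m, P = 2.059 m (p = P/D = 0.871350); state ← (V=0, rpm=0)
throttle_to(5110): rpm ← 5110
set_airspeed(42.3): V ← 42.3 m/s
adjust_throttle(+1273): rpm ← 5110 +1273 = 6383
adjust_airspeed(+17.72): V ← 42.3 +17.72 = 60.02 m/s
adjust_throttle(-1479): rpm ← 6383 -1479 = 4904
throttle_to(6392): rpm ← 6392
throttle_to(10562): rpm ← 10562
final state: V = 60.02 m/s, rpm = 10562 → n = rpm/60 = 176.033333 rev/s
target J* = 0.2452; solve J* = V/(n·D) for n: n = V/(J*·D) = 60.02/(0.2452 × 2.363) = 103.588562 rev/s
rpm = 60·n = 6215.313710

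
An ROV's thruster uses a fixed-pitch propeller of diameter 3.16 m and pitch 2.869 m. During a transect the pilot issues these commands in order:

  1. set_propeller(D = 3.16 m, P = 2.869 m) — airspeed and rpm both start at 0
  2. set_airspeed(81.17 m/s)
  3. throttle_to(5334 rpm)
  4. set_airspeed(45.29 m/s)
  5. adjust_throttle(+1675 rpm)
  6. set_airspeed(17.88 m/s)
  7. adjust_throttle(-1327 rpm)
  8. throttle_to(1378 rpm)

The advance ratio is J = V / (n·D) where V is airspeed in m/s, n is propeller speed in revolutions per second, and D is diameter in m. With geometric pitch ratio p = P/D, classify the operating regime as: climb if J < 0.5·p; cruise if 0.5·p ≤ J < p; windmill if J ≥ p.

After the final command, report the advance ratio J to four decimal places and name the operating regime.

set_propeller: D = 3.16 m, P = 2.869 m (p = P/D = 0.907911); state ← (V=0, rpm=0)
set_airspeed(81.17): V ← 81.17 m/s
throttle_to(5334): rpm ← 5334
set_airspeed(45.29): V ← 45.29 m/s
adjust_throttle(+1675): rpm ← 5334 +1675 = 7009
set_airspeed(17.88): V ← 17.88 m/s
adjust_throttle(-1327): rpm ← 7009 -1327 = 5682
throttle_to(1378): rpm ← 1378
final state: V = 17.88 m/s, rpm = 1378 → n = rpm/60 = 22.966667 rev/s
J = V / (n·D) = 17.88 / (22.966667 × 3.16) = 0.246367
regime bands: climb J<0.4540 | cruise [0.4540, 0.9079) | windmill J≥0.9079
J = 0.2464 → climb

J = 0.2464, regime = climb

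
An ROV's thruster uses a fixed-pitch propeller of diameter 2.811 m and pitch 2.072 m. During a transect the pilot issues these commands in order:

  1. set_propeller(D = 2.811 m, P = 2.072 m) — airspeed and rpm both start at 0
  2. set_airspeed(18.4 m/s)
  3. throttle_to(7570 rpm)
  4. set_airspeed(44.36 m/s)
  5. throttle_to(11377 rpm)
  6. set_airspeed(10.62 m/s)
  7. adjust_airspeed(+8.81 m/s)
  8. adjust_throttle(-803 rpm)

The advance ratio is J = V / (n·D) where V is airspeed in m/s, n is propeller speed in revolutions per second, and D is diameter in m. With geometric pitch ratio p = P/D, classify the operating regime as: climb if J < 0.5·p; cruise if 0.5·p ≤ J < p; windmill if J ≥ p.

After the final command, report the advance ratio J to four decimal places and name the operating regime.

set_propeller: D = 2.811 m, P = 2.072 m (p = P/D = 0.737104); state ← (V=0, rpm=0)
set_airspeed(18.4): V ← 18.4 m/s
throttle_to(7570): rpm ← 7570
set_airspeed(44.36): V ← 44.36 m/s
throttle_to(11377): rpm ← 11377
set_airspeed(10.62): V ← 10.62 m/s
adjust_airspeed(+8.81): V ← 10.62 +8.81 = 19.43 m/s
adjust_throttle(-803): rpm ← 11377 -803 = 10574
final state: V = 19.43 m/s, rpm = 10574 → n = rpm/60 = 176.233333 rev/s
J = V / (n·D) = 19.43 / (176.233333 × 2.811) = 0.039221
regime bands: climb J<0.3686 | cruise [0.3686, 0.7371) | windmill J≥0.7371
J = 0.0392 → climb

J = 0.0392, regime = climb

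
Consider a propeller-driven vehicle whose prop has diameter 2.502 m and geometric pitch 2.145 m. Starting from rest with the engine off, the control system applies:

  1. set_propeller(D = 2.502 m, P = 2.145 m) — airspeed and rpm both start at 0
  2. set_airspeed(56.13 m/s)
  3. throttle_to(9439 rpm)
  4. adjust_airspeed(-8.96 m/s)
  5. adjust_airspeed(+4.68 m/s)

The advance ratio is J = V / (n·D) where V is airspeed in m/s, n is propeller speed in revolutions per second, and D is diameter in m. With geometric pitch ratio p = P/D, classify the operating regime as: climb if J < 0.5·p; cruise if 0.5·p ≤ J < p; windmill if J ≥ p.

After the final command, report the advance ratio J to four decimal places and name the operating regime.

J = 0.1317, regime = climb

set_propeller: D = 2.502 m, P = 2.145 m (p = P/D = 0.857314); state ← (V=0, rpm=0)
set_airspeed(56.13): V ← 56.13 m/s
throttle_to(9439): rpm ← 9439
adjust_airspeed(-8.96): V ← 56.13 -8.96 = 47.17 m/s
adjust_airspeed(+4.68): V ← 47.17 +4.68 = 51.85 m/s
final state: V = 51.85 m/s, rpm = 9439 → n = rpm/60 = 157.316667 rev/s
J = V / (n·D) = 51.85 / (157.316667 × 2.502) = 0.131731
regime bands: climb J<0.4287 | cruise [0.4287, 0.8573) | windmill J≥0.8573
J = 0.1317 → climb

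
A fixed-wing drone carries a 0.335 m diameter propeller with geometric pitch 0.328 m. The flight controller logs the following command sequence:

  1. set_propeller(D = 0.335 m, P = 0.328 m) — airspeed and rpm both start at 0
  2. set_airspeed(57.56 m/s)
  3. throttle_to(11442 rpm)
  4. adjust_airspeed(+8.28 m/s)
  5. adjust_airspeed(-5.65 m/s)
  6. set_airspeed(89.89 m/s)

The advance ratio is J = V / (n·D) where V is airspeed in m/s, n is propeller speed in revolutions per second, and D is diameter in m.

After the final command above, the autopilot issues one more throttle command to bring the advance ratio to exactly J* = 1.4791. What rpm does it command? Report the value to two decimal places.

set_propeller: D = 0.335 m, P = 0.328 m (p = P/D = 0.979104); state ← (V=0, rpm=0)
set_airspeed(57.56): V ← 57.56 m/s
throttle_to(11442): rpm ← 11442
adjust_airspeed(+8.28): V ← 57.56 +8.28 = 65.84 m/s
adjust_airspeed(-5.65): V ← 65.84 -5.65 = 60.19 m/s
set_airspeed(89.89): V ← 89.89 m/s
final state: V = 89.89 m/s, rpm = 11442 → n = rpm/60 = 190.700000 rev/s
target J* = 1.4791; solve J* = V/(n·D) for n: n = V/(J*·D) = 89.89/(1.4791 × 0.335) = 181.413264 rev/s
rpm = 60·n = 10884.795817

rpm = 10884.80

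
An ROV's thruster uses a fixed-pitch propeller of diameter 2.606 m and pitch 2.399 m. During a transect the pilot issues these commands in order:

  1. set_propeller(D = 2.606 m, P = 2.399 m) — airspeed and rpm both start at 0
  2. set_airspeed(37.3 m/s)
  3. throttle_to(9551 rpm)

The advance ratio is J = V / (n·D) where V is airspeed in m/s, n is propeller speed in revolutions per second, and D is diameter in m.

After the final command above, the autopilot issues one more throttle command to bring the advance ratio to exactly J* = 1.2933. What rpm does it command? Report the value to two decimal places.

rpm = 664.03

set_propeller: D = 2.606 m, P = 2.399 m (p = P/D = 0.920568); state ← (V=0, rpm=0)
set_airspeed(37.3): V ← 37.3 m/s
throttle_to(9551): rpm ← 9551
final state: V = 37.3 m/s, rpm = 9551 → n = rpm/60 = 159.183333 rev/s
target J* = 1.2933; solve J* = V/(n·D) for n: n = V/(J*·D) = 37.3/(1.2933 × 2.606) = 11.067133 rev/s
rpm = 60·n = 664.028001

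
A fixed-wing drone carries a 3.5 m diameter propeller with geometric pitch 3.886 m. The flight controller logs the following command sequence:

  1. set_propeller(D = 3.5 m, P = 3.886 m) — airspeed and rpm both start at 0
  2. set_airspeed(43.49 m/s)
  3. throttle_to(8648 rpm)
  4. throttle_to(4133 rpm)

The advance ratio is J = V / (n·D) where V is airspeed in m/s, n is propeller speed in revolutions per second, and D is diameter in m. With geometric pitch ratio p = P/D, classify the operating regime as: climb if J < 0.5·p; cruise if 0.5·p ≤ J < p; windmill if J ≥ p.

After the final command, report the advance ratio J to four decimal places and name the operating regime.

set_propeller: D = 3.5 m, P = 3.886 m (p = P/D = 1.110286); state ← (V=0, rpm=0)
set_airspeed(43.49): V ← 43.49 m/s
throttle_to(8648): rpm ← 8648
throttle_to(4133): rpm ← 4133
final state: V = 43.49 m/s, rpm = 4133 → n = rpm/60 = 68.883333 rev/s
J = V / (n·D) = 43.49 / (68.883333 × 3.5) = 0.180388
regime bands: climb J<0.5551 | cruise [0.5551, 1.1103) | windmill J≥1.1103
J = 0.1804 → climb

J = 0.1804, regime = climb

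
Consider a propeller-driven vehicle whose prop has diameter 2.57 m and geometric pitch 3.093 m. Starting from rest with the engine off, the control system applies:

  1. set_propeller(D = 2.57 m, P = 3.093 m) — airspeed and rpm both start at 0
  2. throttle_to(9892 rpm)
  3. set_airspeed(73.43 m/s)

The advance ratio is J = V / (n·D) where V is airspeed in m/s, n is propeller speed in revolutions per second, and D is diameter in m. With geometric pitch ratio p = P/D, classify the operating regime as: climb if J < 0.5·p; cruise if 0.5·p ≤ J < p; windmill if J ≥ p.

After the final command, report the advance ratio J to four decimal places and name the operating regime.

J = 0.1733, regime = climb

set_propeller: D = 2.57 m, P = 3.093 m (p = P/D = 1.203502); state ← (V=0, rpm=0)
throttle_to(9892): rpm ← 9892
set_airspeed(73.43): V ← 73.43 m/s
final state: V = 73.43 m/s, rpm = 9892 → n = rpm/60 = 164.866667 rev/s
J = V / (n·D) = 73.43 / (164.866667 × 2.57) = 0.173304
regime bands: climb J<0.6018 | cruise [0.6018, 1.2035) | windmill J≥1.2035
J = 0.1733 → climb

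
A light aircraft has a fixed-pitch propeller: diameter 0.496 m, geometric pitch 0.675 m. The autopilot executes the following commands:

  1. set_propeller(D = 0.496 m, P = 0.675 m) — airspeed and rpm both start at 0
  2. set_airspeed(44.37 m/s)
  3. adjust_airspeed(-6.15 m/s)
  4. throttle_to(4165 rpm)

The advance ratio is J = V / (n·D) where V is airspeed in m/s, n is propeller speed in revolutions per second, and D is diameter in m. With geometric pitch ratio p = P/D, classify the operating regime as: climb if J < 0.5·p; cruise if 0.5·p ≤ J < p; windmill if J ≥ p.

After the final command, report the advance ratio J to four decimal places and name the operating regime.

set_propeller: D = 0.496 m, P = 0.675 m (p = P/D = 1.360887); state ← (V=0, rpm=0)
set_airspeed(44.37): V ← 44.37 m/s
adjust_airspeed(-6.15): V ← 44.37 -6.15 = 38.22 m/s
throttle_to(4165): rpm ← 4165
final state: V = 38.22 m/s, rpm = 4165 → n = rpm/60 = 69.416667 rev/s
J = V / (n·D) = 38.22 / (69.416667 × 0.496) = 1.110057
regime bands: climb J<0.6804 | cruise [0.6804, 1.3609) | windmill J≥1.3609
J = 1.1101 → cruise

J = 1.1101, regime = cruise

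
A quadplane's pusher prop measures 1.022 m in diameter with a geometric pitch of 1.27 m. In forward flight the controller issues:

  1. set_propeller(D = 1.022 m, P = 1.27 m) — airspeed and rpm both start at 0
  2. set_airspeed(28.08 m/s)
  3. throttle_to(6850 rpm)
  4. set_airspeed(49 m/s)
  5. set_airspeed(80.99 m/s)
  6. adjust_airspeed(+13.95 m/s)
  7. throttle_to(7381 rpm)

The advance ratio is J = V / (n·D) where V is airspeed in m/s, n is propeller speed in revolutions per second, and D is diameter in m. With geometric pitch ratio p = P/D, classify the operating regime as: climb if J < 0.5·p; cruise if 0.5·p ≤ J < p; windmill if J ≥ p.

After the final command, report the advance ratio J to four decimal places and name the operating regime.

J = 0.7552, regime = cruise

set_propeller: D = 1.022 m, P = 1.27 m (p = P/D = 1.242661); state ← (V=0, rpm=0)
set_airspeed(28.08): V ← 28.08 m/s
throttle_to(6850): rpm ← 6850
set_airspeed(49): V ← 49 m/s
set_airspeed(80.99): V ← 80.99 m/s
adjust_airspeed(+13.95): V ← 80.99 +13.95 = 94.94 m/s
throttle_to(7381): rpm ← 7381
final state: V = 94.94 m/s, rpm = 7381 → n = rpm/60 = 123.016667 rev/s
J = V / (n·D) = 94.94 / (123.016667 × 1.022) = 0.755152
regime bands: climb J<0.6213 | cruise [0.6213, 1.2427) | windmill J≥1.2427
J = 0.7552 → cruise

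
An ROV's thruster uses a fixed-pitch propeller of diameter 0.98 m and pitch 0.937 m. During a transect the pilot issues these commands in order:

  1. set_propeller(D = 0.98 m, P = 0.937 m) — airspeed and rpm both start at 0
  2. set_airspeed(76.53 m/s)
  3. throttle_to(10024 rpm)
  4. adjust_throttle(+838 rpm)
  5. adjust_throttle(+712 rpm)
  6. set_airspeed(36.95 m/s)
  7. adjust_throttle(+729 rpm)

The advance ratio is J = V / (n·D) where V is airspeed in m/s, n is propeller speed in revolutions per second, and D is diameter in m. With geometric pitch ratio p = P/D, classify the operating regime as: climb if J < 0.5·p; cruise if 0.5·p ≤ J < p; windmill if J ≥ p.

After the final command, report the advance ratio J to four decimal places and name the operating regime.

J = 0.1839, regime = climb

set_propeller: D = 0.98 m, P = 0.937 m (p = P/D = 0.956122); state ← (V=0, rpm=0)
set_airspeed(76.53): V ← 76.53 m/s
throttle_to(10024): rpm ← 10024
adjust_throttle(+838): rpm ← 10024 +838 = 10862
adjust_throttle(+712): rpm ← 10862 +712 = 11574
set_airspeed(36.95): V ← 36.95 m/s
adjust_throttle(+729): rpm ← 11574 +729 = 12303
final state: V = 36.95 m/s, rpm = 12303 → n = rpm/60 = 205.050000 rev/s
J = V / (n·D) = 36.95 / (205.050000 × 0.98) = 0.183878
regime bands: climb J<0.4781 | cruise [0.4781, 0.9561) | windmill J≥0.9561
J = 0.1839 → climb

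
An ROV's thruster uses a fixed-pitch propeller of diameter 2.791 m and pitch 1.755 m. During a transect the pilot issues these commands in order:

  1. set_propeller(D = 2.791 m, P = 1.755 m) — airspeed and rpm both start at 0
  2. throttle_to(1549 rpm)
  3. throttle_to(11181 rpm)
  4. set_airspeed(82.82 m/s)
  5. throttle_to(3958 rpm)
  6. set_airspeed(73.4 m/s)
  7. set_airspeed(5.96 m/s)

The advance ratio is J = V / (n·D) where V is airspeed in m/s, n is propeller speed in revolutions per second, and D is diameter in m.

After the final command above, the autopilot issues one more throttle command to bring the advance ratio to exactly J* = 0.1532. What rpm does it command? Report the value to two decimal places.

rpm = 836.33

set_propeller: D = 2.791 m, P = 1.755 m (p = P/D = 0.628807); state ← (V=0, rpm=0)
throttle_to(1549): rpm ← 1549
throttle_to(11181): rpm ← 11181
set_airspeed(82.82): V ← 82.82 m/s
throttle_to(3958): rpm ← 3958
set_airspeed(73.4): V ← 73.4 m/s
set_airspeed(5.96): V ← 5.96 m/s
final state: V = 5.96 m/s, rpm = 3958 → n = rpm/60 = 65.966667 rev/s
target J* = 0.1532; solve J* = V/(n·D) for n: n = V/(J*·D) = 5.96/(0.1532 × 2.791) = 13.938873 rev/s
rpm = 60·n = 836.332374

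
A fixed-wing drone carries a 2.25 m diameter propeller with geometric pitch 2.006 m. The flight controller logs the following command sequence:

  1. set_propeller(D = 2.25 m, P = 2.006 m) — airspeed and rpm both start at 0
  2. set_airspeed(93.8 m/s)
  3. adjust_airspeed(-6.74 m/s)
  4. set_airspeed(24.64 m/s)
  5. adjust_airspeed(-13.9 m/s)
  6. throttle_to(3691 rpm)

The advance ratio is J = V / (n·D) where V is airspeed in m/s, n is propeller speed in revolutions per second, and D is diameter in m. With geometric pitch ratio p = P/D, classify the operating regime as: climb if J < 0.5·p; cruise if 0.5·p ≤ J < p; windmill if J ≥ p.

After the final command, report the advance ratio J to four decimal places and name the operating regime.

J = 0.0776, regime = climb

set_propeller: D = 2.25 m, P = 2.006 m (p = P/D = 0.891556); state ← (V=0, rpm=0)
set_airspeed(93.8): V ← 93.8 m/s
adjust_airspeed(-6.74): V ← 93.8 -6.74 = 87.06 m/s
set_airspeed(24.64): V ← 24.64 m/s
adjust_airspeed(-13.9): V ← 24.64 -13.9 = 10.74 m/s
throttle_to(3691): rpm ← 3691
final state: V = 10.74 m/s, rpm = 3691 → n = rpm/60 = 61.516667 rev/s
J = V / (n·D) = 10.74 / (61.516667 × 2.25) = 0.077594
regime bands: climb J<0.4458 | cruise [0.4458, 0.8916) | windmill J≥0.8916
J = 0.0776 → climb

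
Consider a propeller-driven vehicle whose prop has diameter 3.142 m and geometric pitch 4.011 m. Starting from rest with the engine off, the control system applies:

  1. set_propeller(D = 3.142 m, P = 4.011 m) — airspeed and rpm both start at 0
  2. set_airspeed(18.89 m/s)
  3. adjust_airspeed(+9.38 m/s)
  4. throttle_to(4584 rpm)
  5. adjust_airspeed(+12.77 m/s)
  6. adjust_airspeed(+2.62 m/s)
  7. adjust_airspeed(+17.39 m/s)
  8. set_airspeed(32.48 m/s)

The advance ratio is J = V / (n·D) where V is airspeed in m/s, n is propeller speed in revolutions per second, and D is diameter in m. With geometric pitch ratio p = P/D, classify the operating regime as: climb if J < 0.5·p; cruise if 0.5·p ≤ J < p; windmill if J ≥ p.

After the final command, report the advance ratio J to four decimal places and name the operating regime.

set_propeller: D = 3.142 m, P = 4.011 m (p = P/D = 1.276575); state ← (V=0, rpm=0)
set_airspeed(18.89): V ← 18.89 m/s
adjust_airspeed(+9.38): V ← 18.89 +9.38 = 28.27 m/s
throttle_to(4584): rpm ← 4584
adjust_airspeed(+12.77): V ← 28.27 +12.77 = 41.04 m/s
adjust_airspeed(+2.62): V ← 41.04 +2.62 = 43.66 m/s
adjust_airspeed(+17.39): V ← 43.66 +17.39 = 61.05 m/s
set_airspeed(32.48): V ← 32.48 m/s
final state: V = 32.48 m/s, rpm = 4584 → n = rpm/60 = 76.400000 rev/s
J = V / (n·D) = 32.48 / (76.400000 × 3.142) = 0.135306
regime bands: climb J<0.6383 | cruise [0.6383, 1.2766) | windmill J≥1.2766
J = 0.1353 → climb

J = 0.1353, regime = climb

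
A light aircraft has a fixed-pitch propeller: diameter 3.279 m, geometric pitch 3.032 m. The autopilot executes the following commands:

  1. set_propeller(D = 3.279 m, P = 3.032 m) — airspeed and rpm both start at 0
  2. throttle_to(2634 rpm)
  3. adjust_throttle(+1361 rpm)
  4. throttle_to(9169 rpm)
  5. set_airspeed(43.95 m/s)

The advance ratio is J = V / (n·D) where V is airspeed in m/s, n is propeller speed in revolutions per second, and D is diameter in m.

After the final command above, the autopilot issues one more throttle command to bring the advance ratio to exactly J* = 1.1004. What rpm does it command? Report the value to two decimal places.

set_propeller: D = 3.279 m, P = 3.032 m (p = P/D = 0.924672); state ← (V=0, rpm=0)
throttle_to(2634): rpm ← 2634
adjust_throttle(+1361): rpm ← 2634 +1361 = 3995
throttle_to(9169): rpm ← 9169
set_airspeed(43.95): V ← 43.95 m/s
final state: V = 43.95 m/s, rpm = 9169 → n = rpm/60 = 152.816667 rev/s
target J* = 1.1004; solve J* = V/(n·D) for n: n = V/(J*·D) = 43.95/(1.1004 × 3.279) = 12.180549 rev/s
rpm = 60·n = 730.832970

rpm = 730.83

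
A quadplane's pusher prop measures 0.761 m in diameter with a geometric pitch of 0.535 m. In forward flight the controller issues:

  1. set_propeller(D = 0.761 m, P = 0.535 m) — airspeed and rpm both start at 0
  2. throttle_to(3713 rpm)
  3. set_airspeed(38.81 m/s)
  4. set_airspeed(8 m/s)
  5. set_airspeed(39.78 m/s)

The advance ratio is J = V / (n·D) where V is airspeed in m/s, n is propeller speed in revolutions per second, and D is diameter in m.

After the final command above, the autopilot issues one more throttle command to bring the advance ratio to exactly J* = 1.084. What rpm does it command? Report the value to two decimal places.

rpm = 2893.36

set_propeller: D = 0.761 m, P = 0.535 m (p = P/D = 0.703022); state ← (V=0, rpm=0)
throttle_to(3713): rpm ← 3713
set_airspeed(38.81): V ← 38.81 m/s
set_airspeed(8): V ← 8 m/s
set_airspeed(39.78): V ← 39.78 m/s
final state: V = 39.78 m/s, rpm = 3713 → n = rpm/60 = 61.883333 rev/s
target J* = 1.084; solve J* = V/(n·D) for n: n = V/(J*·D) = 39.78/(1.084 × 0.761) = 48.222624 rev/s
rpm = 60·n = 2893.357449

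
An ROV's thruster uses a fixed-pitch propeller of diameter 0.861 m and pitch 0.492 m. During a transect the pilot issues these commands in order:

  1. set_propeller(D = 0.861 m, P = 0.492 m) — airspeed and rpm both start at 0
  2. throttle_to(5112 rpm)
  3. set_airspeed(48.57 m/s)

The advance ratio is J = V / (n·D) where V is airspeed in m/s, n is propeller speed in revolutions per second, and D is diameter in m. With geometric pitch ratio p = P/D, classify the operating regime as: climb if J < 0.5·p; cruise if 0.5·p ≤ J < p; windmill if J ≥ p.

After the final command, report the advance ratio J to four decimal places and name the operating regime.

J = 0.6621, regime = windmill

set_propeller: D = 0.861 m, P = 0.492 m (p = P/D = 0.571429); state ← (V=0, rpm=0)
throttle_to(5112): rpm ← 5112
set_airspeed(48.57): V ← 48.57 m/s
final state: V = 48.57 m/s, rpm = 5112 → n = rpm/60 = 85.200000 rev/s
J = V / (n·D) = 48.57 / (85.200000 × 0.861) = 0.662103
regime bands: climb J<0.2857 | cruise [0.2857, 0.5714) | windmill J≥0.5714
J = 0.6621 → windmill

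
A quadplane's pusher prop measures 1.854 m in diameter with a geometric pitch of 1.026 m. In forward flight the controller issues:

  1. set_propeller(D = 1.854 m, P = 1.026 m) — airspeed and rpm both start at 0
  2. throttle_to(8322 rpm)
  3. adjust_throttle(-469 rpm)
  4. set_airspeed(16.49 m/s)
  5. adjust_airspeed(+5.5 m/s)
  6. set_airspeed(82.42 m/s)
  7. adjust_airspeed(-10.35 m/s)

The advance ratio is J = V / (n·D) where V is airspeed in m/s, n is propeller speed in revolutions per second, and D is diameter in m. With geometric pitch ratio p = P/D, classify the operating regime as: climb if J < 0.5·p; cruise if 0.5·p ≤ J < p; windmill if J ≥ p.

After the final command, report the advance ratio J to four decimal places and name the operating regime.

set_propeller: D = 1.854 m, P = 1.026 m (p = P/D = 0.553398); state ← (V=0, rpm=0)
throttle_to(8322): rpm ← 8322
adjust_throttle(-469): rpm ← 8322 -469 = 7853
set_airspeed(16.49): V ← 16.49 m/s
adjust_airspeed(+5.5): V ← 16.49 +5.5 = 21.99 m/s
set_airspeed(82.42): V ← 82.42 m/s
adjust_airspeed(-10.35): V ← 82.42 -10.35 = 72.07 m/s
final state: V = 72.07 m/s, rpm = 7853 → n = rpm/60 = 130.883333 rev/s
J = V / (n·D) = 72.07 / (130.883333 × 1.854) = 0.297003
regime bands: climb J<0.2767 | cruise [0.2767, 0.5534) | windmill J≥0.5534
J = 0.2970 → cruise

J = 0.2970, regime = cruise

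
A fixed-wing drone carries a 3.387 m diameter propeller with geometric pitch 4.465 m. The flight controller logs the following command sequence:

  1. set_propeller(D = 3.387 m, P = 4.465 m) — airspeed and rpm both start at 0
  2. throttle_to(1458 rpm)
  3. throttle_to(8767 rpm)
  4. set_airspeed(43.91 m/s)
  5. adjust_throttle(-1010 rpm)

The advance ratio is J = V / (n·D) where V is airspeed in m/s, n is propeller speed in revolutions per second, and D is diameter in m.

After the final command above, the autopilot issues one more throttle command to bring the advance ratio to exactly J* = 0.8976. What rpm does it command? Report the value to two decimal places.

rpm = 866.60

set_propeller: D = 3.387 m, P = 4.465 m (p = P/D = 1.318276); state ← (V=0, rpm=0)
throttle_to(1458): rpm ← 1458
throttle_to(8767): rpm ← 8767
set_airspeed(43.91): V ← 43.91 m/s
adjust_throttle(-1010): rpm ← 8767 -1010 = 7757
final state: V = 43.91 m/s, rpm = 7757 → n = rpm/60 = 129.283333 rev/s
target J* = 0.8976; solve J* = V/(n·D) for n: n = V/(J*·D) = 43.91/(0.8976 × 3.387) = 14.443266 rev/s
rpm = 60·n = 866.595934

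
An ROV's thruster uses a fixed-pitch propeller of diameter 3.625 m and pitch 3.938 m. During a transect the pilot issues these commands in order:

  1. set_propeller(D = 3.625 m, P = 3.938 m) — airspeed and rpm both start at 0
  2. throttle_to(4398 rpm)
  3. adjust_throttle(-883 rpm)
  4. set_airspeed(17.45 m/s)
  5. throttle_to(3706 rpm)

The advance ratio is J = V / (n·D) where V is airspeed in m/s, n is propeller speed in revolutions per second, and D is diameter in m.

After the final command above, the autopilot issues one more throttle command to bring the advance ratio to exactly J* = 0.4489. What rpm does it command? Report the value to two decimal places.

set_propeller: D = 3.625 m, P = 3.938 m (p = P/D = 1.086345); state ← (V=0, rpm=0)
throttle_to(4398): rpm ← 4398
adjust_throttle(-883): rpm ← 4398 -883 = 3515
set_airspeed(17.45): V ← 17.45 m/s
throttle_to(3706): rpm ← 3706
final state: V = 17.45 m/s, rpm = 3706 → n = rpm/60 = 61.766667 rev/s
target J* = 0.4489; solve J* = V/(n·D) for n: n = V/(J*·D) = 17.45/(0.4489 × 3.625) = 10.723531 rev/s
rpm = 60·n = 643.411865

rpm = 643.41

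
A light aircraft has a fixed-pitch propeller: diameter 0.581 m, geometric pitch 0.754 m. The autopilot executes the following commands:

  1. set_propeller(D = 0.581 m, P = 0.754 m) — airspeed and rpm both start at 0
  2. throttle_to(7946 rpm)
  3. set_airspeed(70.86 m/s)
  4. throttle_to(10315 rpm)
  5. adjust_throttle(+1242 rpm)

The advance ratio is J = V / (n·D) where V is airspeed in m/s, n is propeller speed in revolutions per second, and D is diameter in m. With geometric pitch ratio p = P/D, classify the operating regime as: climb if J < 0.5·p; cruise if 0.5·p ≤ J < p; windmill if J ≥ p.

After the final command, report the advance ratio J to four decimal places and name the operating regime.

set_propeller: D = 0.581 m, P = 0.754 m (p = P/D = 1.297762); state ← (V=0, rpm=0)
throttle_to(7946): rpm ← 7946
set_airspeed(70.86): V ← 70.86 m/s
throttle_to(10315): rpm ← 10315
adjust_throttle(+1242): rpm ← 10315 +1242 = 11557
final state: V = 70.86 m/s, rpm = 11557 → n = rpm/60 = 192.616667 rev/s
J = V / (n·D) = 70.86 / (192.616667 × 0.581) = 0.633186
regime bands: climb J<0.6489 | cruise [0.6489, 1.2978) | windmill J≥1.2978
J = 0.6332 → climb

J = 0.6332, regime = climb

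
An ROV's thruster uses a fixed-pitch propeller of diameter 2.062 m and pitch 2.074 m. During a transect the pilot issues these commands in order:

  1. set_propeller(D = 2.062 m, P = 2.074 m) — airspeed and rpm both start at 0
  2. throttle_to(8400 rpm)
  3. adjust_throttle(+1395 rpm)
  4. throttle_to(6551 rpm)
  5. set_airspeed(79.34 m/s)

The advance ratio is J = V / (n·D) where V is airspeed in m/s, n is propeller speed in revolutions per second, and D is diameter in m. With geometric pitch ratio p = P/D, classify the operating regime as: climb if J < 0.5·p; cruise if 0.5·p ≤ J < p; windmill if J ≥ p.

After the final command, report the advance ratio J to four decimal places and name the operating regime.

J = 0.3524, regime = climb

set_propeller: D = 2.062 m, P = 2.074 m (p = P/D = 1.005820); state ← (V=0, rpm=0)
throttle_to(8400): rpm ← 8400
adjust_throttle(+1395): rpm ← 8400 +1395 = 9795
throttle_to(6551): rpm ← 6551
set_airspeed(79.34): V ← 79.34 m/s
final state: V = 79.34 m/s, rpm = 6551 → n = rpm/60 = 109.183333 rev/s
J = V / (n·D) = 79.34 / (109.183333 × 2.062) = 0.352409
regime bands: climb J<0.5029 | cruise [0.5029, 1.0058) | windmill J≥1.0058
J = 0.3524 → climb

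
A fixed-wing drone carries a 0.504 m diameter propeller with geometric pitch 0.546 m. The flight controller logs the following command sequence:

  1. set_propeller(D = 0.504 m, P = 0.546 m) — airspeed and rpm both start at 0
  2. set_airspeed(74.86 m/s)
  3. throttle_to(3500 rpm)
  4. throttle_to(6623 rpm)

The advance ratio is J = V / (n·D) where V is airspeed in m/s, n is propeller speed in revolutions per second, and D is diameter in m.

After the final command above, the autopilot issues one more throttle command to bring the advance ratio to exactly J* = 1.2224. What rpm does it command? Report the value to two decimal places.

rpm = 7290.50

set_propeller: D = 0.504 m, P = 0.546 m (p = P/D = 1.083333); state ← (V=0, rpm=0)
set_airspeed(74.86): V ← 74.86 m/s
throttle_to(3500): rpm ← 3500
throttle_to(6623): rpm ← 6623
final state: V = 74.86 m/s, rpm = 6623 → n = rpm/60 = 110.383333 rev/s
target J* = 1.2224; solve J* = V/(n·D) for n: n = V/(J*·D) = 74.86/(1.2224 × 0.504) = 121.508300 rev/s
rpm = 60·n = 7290.498005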